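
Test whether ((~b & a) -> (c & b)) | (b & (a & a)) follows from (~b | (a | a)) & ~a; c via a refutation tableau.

Yes

Initial set: {T ((~b | (a | a)) & ~a); T c; F (((~b & a) -> (c & b)) | (b & (a & a)))}.
T ((~b | (a | a)) & ~a): α-rule — add T (~b | (a | a)), T ~a.
F (((~b & a) -> (c & b)) | (b & (a & a))): α-rule — add F ((~b & a) -> (c & b)), F (b & (a & a)).
F ((~b & a) -> (c & b)): α-rule — add T (~b & a), F (c & b).
T (~b & a): α-rule — add T ~b, T a.
× closes — contains both a and ~a.
All 1 branch closes.
Every branch closed, so the premises entail the conclusion.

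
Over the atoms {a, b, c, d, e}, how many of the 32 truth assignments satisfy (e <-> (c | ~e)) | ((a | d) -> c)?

20

Initial set: {((e <-> (c | ~e)) | ((a | d) -> c))}.
((e <-> (c | ~e)) | ((a | d) -> c)): β-rule — branch into (e <-> (c | ~e))  //  ((a | d) -> c).
  branch 1 (add (e <-> (c | ~e))):
    (e <-> (c | ~e)): β-rule — branch into e, (c | ~e)  //  ~e, ~(c | ~e).
      branch 1.1 (add e, (c | ~e)):
        (c | ~e): β-rule — branch into c  //  ~e.
          branch 1.1.1 (add c):
            ○ open, literals {c=1, e=1}.
          branch 1.1.2 (add ~e):
            × closes — contains both e and ~e.
      branch 1.2 (add ~e, ~(c | ~e)):
        ~(c | ~e): α-rule — add ~c, ~~e.
        × closes — contains both e and ~e.
  branch 2 (add ((a | d) -> c)):
    ((a | d) -> c): β-rule — branch into ~(a | d)  //  c.
      branch 2.1 (add ~(a | d)):
        ~(a | d): α-rule — add ~a, ~d.
        ○ open, literals {a=0, d=0}.
      branch 2.2 (add c):
        ○ open, literals {c=1}.
2 branches closed, 3 open.
Each open branch fixes some atoms; the unmentioned ones are free. Counting distinct full assignments: branch {c=1, e=1} (a, b, d) contributes 8 new; branch {a=0, d=0} (b, c, e) contributes 6 new; branch {c=1} (a, b, d, e) contributes 6 new. Total: 20.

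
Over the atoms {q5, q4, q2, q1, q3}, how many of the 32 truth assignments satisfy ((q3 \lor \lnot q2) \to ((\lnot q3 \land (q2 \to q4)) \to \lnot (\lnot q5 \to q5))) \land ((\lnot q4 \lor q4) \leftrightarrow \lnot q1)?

Initial set: {T (((q3 \lor \lnot q2) \to ((\lnot q3 \land (q2 \to q4)) \to \lnot (\lnot q5 \to q5))) \land ((\lnot q4 \lor q4) \leftrightarrow \lnot q1))}.
T (((q3 \lor \lnot q2) \to ((\lnot q3 \land (q2 \to q4)) \to \lnot (\lnot q5 \to q5))) \land ((\lnot q4 \lor q4) \leftrightarrow \lnot q1)): α-rule — add T ((q3 \lor \lnot q2) \to ((\lnot q3 \land (q2 \to q4)) \to \lnot (\lnot q5 \to q5))), T ((\lnot q4 \lor q4) \leftrightarrow \lnot q1).
T ((q3 \lor \lnot q2) \to ((\lnot q3 \land (q2 \to q4)) \to \lnot (\lnot q5 \to q5))): β-rule — branch into F (q3 \lor \lnot q2)  //  T ((\lnot q3 \land (q2 \to q4)) \to \lnot (\lnot q5 \to q5)).
  branch 1 (add F (q3 \lor \lnot q2)):
    F (q3 \lor \lnot q2): α-rule — add F q3, F \lnot q2.
    T ((\lnot q4 \lor q4) \leftrightarrow \lnot q1): β-rule — branch into T (\lnot q4 \lor q4), T \lnot q1  //  F (\lnot q4 \lor q4), F \lnot q1.
      branch 1.1 (add T (\lnot q4 \lor q4), T \lnot q1):
        T (\lnot q4 \lor q4): β-rule — branch into T \lnot q4  //  T q4.
          branch 1.1.1 (add T \lnot q4):
            ○ open, literals {q1=F, q2=T, q3=F, q4=F}.
          branch 1.1.2 (add T q4):
            ○ open, literals {q1=F, q2=T, q3=F, q4=T}.
      branch 1.2 (add F (\lnot q4 \lor q4), F \lnot q1):
        F (\lnot q4 \lor q4): α-rule — add F \lnot q4, F q4.
        × closes — contains both q4 and \lnot q4.
  branch 2 (add T ((\lnot q3 \land (q2 \to q4)) \to \lnot (\lnot q5 \to q5))):
    T ((\lnot q4 \lor q4) \leftrightarrow \lnot q1): β-rule — branch into T (\lnot q4 \lor q4), T \lnot q1  //  F (\lnot q4 \lor q4), F \lnot q1.
      branch 2.1 (add T (\lnot q4 \lor q4), T \lnot q1):
        T ((\lnot q3 \land (q2 \to q4)) \to \lnot (\lnot q5 \to q5)): β-rule — branch into F (\lnot q3 \land (q2 \to q4))  //  T \lnot (\lnot q5 \to q5).
          branch 2.1.1 (add F (\lnot q3 \land (q2 \to q4))):
            T (\lnot q4 \lor q4): β-rule — branch into T \lnot q4  //  T q4.
              branch 2.1.1.1 (add T \lnot q4):
                F (\lnot q3 \land (q2 \to q4)): β-rule — branch into F \lnot q3  //  F (q2 \to q4).
                  branch 2.1.1.1.1 (add F \lnot q3):
                    ○ open, literals {q1=F, q3=T, q4=F}.
                  branch 2.1.1.1.2 (add F (q2 \to q4)):
                    F (q2 \to q4): α-rule — add T q2, F q4.
                    ○ open, literals {q1=F, q2=T, q4=F}.
              branch 2.1.1.2 (add T q4):
                F (\lnot q3 \land (q2 \to q4)): β-rule — branch into F \lnot q3  //  F (q2 \to q4).
                  branch 2.1.1.2.1 (add F \lnot q3):
                    ○ open, literals {q1=F, q3=T, q4=T}.
                  branch 2.1.1.2.2 (add F (q2 \to q4)):
                    F (q2 \to q4): α-rule — add T q2, F q4.
                    × closes — contains both q4 and \lnot q4.
          branch 2.1.2 (add T \lnot (\lnot q5 \to q5)):
            T \lnot (\lnot q5 \to q5): α-rule — add T \lnot q5, F q5.
            T (\lnot q4 \lor q4): β-rule — branch into T \lnot q4  //  T q4.
              branch 2.1.2.1 (add T \lnot q4):
                ○ open, literals {q1=F, q4=F, q5=F}.
              branch 2.1.2.2 (add T q4):
                ○ open, literals {q1=F, q4=T, q5=F}.
      branch 2.2 (add F (\lnot q4 \lor q4), F \lnot q1):
        F (\lnot q4 \lor q4): α-rule — add F \lnot q4, F q4.
        × closes — contains both q4 and \lnot q4.
3 branches closed, 7 open.
Each open branch fixes some atoms; the unmentioned ones are free. Counting distinct full assignments: branch {q1=F, q2=T, q3=F, q4=F} (q5) contributes 2 new; branch {q1=F, q2=T, q3=F, q4=T} (q5) contributes 2 new; branch {q1=F, q3=T, q4=F} (q5, q2) contributes 4 new; branch {q1=F, q2=T, q4=F} (q5, q3) contributes 0 new; branch {q1=F, q3=T, q4=T} (q5, q2) contributes 4 new; branch {q1=F, q4=F, q5=F} (q2, q3) contributes 1 new; branch {q1=F, q4=T, q5=F} (q2, q3) contributes 1 new. Total: 14.

14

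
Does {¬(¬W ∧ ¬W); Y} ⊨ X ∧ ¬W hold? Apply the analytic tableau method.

No

Initial set: {T ¬(¬W ∧ ¬W); T Y; F (X ∧ ¬W)}.
T ¬(¬W ∧ ¬W): β-rule — branch into F ¬W  //  F ¬W.
  branch 1 (add F ¬W):
    F (X ∧ ¬W): β-rule — branch into F X  //  F ¬W.
      branch 1.1 (add F X):
        ○ open, literals {W=true, X=false, Y=true}.
      branch 1.2 (add F ¬W):
        ○ open, literals {W=true, Y=true}.
  branch 2 (add F ¬W):
    F (X ∧ ¬W): β-rule — branch into F X  //  F ¬W.
      branch 2.1 (add F X):
        ○ open, literals {W=true, X=false, Y=true}.
      branch 2.2 (add F ¬W):
        ○ open, literals {W=true, Y=true}.
0 branches closed, 4 open.
An open branch gives a countermodel: W=true, X=false, Y=true (unmentioned atoms arbitrary); the premises hold there but the conclusion fails.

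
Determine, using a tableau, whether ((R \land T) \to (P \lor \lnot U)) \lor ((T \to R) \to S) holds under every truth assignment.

Not valid

Assume the negation and expand:
Initial set: {F (((R \land T) \to (P \lor \lnot U)) \lor ((T \to R) \to S))}.
F (((R \land T) \to (P \lor \lnot U)) \lor ((T \to R) \to S)): α-rule — add F ((R \land T) \to (P \lor \lnot U)), F ((T \to R) \to S).
F ((R \land T) \to (P \lor \lnot U)): α-rule — add T (R \land T), F (P \lor \lnot U).
F ((T \to R) \to S): α-rule — add T (T \to R), F S.
T (R \land T): α-rule — add T R, T T.
F (P \lor \lnot U): α-rule — add F P, F \lnot U.
T (T \to R): β-rule — branch into F T  //  T R.
  branch 1 (add F T):
    × closes — contains both T and \lnot T.
  branch 2 (add T R):
    ○ open, literals {P=0, R=1, S=0, T=1, U=1}.
1 branch closed, 1 open.
An open branch gives a countermodel: P=0, R=1, S=0, T=1, U=1 (unmentioned atoms arbitrary); under it the original formula is false.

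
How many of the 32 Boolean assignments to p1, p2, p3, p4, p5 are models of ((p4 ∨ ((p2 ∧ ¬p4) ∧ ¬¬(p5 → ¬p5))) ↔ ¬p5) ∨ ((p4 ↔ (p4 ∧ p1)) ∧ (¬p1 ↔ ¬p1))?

Initial set: {(((p4 ∨ ((p2 ∧ ¬p4) ∧ ¬¬(p5 → ¬p5))) ↔ ¬p5) ∨ ((p4 ↔ (p4 ∧ p1)) ∧ (¬p1 ↔ ¬p1)))}.
(((p4 ∨ ((p2 ∧ ¬p4) ∧ ¬¬(p5 → ¬p5))) ↔ ¬p5) ∨ ((p4 ↔ (p4 ∧ p1)) ∧ (¬p1 ↔ ¬p1))): β-rule — branch into ((p4 ∨ ((p2 ∧ ¬p4) ∧ ¬¬(p5 → ¬p5))) ↔ ¬p5)  //  ((p4 ↔ (p4 ∧ p1)) ∧ (¬p1 ↔ ¬p1)).
  branch 1 (add ((p4 ∨ ((p2 ∧ ¬p4) ∧ ¬¬(p5 → ¬p5))) ↔ ¬p5)):
    ((p4 ∨ ((p2 ∧ ¬p4) ∧ ¬¬(p5 → ¬p5))) ↔ ¬p5): β-rule — branch into (p4 ∨ ((p2 ∧ ¬p4) ∧ ¬¬(p5 → ¬p5))), ¬p5  //  ¬(p4 ∨ ((p2 ∧ ¬p4) ∧ ¬¬(p5 → ¬p5))), ¬¬p5.
      branch 1.1 (add (p4 ∨ ((p2 ∧ ¬p4) ∧ ¬¬(p5 → ¬p5))), ¬p5):
        (p4 ∨ ((p2 ∧ ¬p4) ∧ ¬¬(p5 → ¬p5))): β-rule — branch into p4  //  ((p2 ∧ ¬p4) ∧ ¬¬(p5 → ¬p5)).
          branch 1.1.1 (add p4):
            ○ open, literals {p4=true, p5=false}.
          branch 1.1.2 (add ((p2 ∧ ¬p4) ∧ ¬¬(p5 → ¬p5))):
            ((p2 ∧ ¬p4) ∧ ¬¬(p5 → ¬p5)): α-rule — add (p2 ∧ ¬p4), ¬¬(p5 → ¬p5).
            (p2 ∧ ¬p4): α-rule — add p2, ¬p4.
            ¬¬(p5 → ¬p5): drop double negation, giving (p5 → ¬p5).
            (p5 → ¬p5): β-rule — branch into ¬p5  //  ¬p5.
              branch 1.1.2.1 (add ¬p5):
                ○ open, literals {p2=true, p4=false, p5=false}.
              branch 1.1.2.2 (add ¬p5):
                ○ open, literals {p2=true, p4=false, p5=false}.
      branch 1.2 (add ¬(p4 ∨ ((p2 ∧ ¬p4) ∧ ¬¬(p5 → ¬p5))), ¬¬p5):
        ¬(p4 ∨ ((p2 ∧ ¬p4) ∧ ¬¬(p5 → ¬p5))): α-rule — add ¬p4, ¬((p2 ∧ ¬p4) ∧ ¬¬(p5 → ¬p5)).
        ¬((p2 ∧ ¬p4) ∧ ¬¬(p5 → ¬p5)): β-rule — branch into ¬(p2 ∧ ¬p4)  //  ¬¬¬(p5 → ¬p5).
          branch 1.2.1 (add ¬(p2 ∧ ¬p4)):
            ¬(p2 ∧ ¬p4): β-rule — branch into ¬p2  //  ¬¬p4.
              branch 1.2.1.1 (add ¬p2):
                ○ open, literals {p2=false, p4=false, p5=true}.
              branch 1.2.1.2 (add ¬¬p4):
                × closes — contains both p4 and ¬p4.
          branch 1.2.2 (add ¬¬¬(p5 → ¬p5)):
            ¬¬¬(p5 → ¬p5): drop double negation, giving ¬(p5 → ¬p5).
            ¬(p5 → ¬p5): α-rule — add p5, ¬¬p5.
            ○ open, literals {p4=false, p5=true}.
  branch 2 (add ((p4 ↔ (p4 ∧ p1)) ∧ (¬p1 ↔ ¬p1))):
    ((p4 ↔ (p4 ∧ p1)) ∧ (¬p1 ↔ ¬p1)): α-rule — add (p4 ↔ (p4 ∧ p1)), (¬p1 ↔ ¬p1).
    (p4 ↔ (p4 ∧ p1)): β-rule — branch into p4, (p4 ∧ p1)  //  ¬p4, ¬(p4 ∧ p1).
      branch 2.1 (add p4, (p4 ∧ p1)):
        (p4 ∧ p1): α-rule — add p4, p1.
        (¬p1 ↔ ¬p1): β-rule — branch into ¬p1, ¬p1  //  ¬¬p1, ¬¬p1.
          branch 2.1.1 (add ¬p1, ¬p1):
            × closes — contains both p1 and ¬p1.
          branch 2.1.2 (add ¬¬p1, ¬¬p1):
            ○ open, literals {p1=true, p4=true}.
      branch 2.2 (add ¬p4, ¬(p4 ∧ p1)):
        (¬p1 ↔ ¬p1): β-rule — branch into ¬p1, ¬p1  //  ¬¬p1, ¬¬p1.
          branch 2.2.1 (add ¬p1, ¬p1):
            ¬(p4 ∧ p1): β-rule — branch into ¬p4  //  ¬p1.
              branch 2.2.1.1 (add ¬p4):
                ○ open, literals {p1=false, p4=false}.
              branch 2.2.1.2 (add ¬p1):
                ○ open, literals {p1=false, p4=false}.
          branch 2.2.2 (add ¬¬p1, ¬¬p1):
            ¬(p4 ∧ p1): β-rule — branch into ¬p4  //  ¬p1.
              branch 2.2.2.1 (add ¬p4):
                ○ open, literals {p1=true, p4=false}.
              branch 2.2.2.2 (add ¬p1):
                × closes — contains both p1 and ¬p1.
3 branches closed, 9 open.
Each open branch fixes some atoms; the unmentioned ones are free. Counting distinct full assignments: branch {p4=true, p5=false} (p1, p2, p3) contributes 8 new; branch {p2=true, p4=false, p5=false} (p1, p3) contributes 4 new; branch {p2=true, p4=false, p5=false} (p1, p3) contributes 0 new; branch {p2=false, p4=false, p5=true} (p1, p3) contributes 4 new; branch {p4=false, p5=true} (p1, p2, p3) contributes 4 new; branch {p1=true, p4=true} (p2, p3, p5) contributes 4 new; branch {p1=false, p4=false} (p2, p3, p5) contributes 2 new; branch {p1=false, p4=false} (p2, p3, p5) contributes 0 new; branch {p1=true, p4=false} (p2, p3, p5) contributes 2 new. Total: 28.

28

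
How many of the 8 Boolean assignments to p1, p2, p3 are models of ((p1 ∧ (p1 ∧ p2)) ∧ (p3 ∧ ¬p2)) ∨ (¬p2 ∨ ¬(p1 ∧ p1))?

Initial set: {(((p1 ∧ (p1 ∧ p2)) ∧ (p3 ∧ ¬p2)) ∨ (¬p2 ∨ ¬(p1 ∧ p1)))}.
(((p1 ∧ (p1 ∧ p2)) ∧ (p3 ∧ ¬p2)) ∨ (¬p2 ∨ ¬(p1 ∧ p1))): β-rule — branch into ((p1 ∧ (p1 ∧ p2)) ∧ (p3 ∧ ¬p2))  //  (¬p2 ∨ ¬(p1 ∧ p1)).
  branch 1 (add ((p1 ∧ (p1 ∧ p2)) ∧ (p3 ∧ ¬p2))):
    ((p1 ∧ (p1 ∧ p2)) ∧ (p3 ∧ ¬p2)): α-rule — add (p1 ∧ (p1 ∧ p2)), (p3 ∧ ¬p2).
    (p1 ∧ (p1 ∧ p2)): α-rule — add p1, (p1 ∧ p2).
    (p3 ∧ ¬p2): α-rule — add p3, ¬p2.
    (p1 ∧ p2): α-rule — add p1, p2.
    × closes — contains both p2 and ¬p2.
  branch 2 (add (¬p2 ∨ ¬(p1 ∧ p1))):
    (¬p2 ∨ ¬(p1 ∧ p1)): β-rule — branch into ¬p2  //  ¬(p1 ∧ p1).
      branch 2.1 (add ¬p2):
        ○ open, literals {p2=0}.
      branch 2.2 (add ¬(p1 ∧ p1)):
        ¬(p1 ∧ p1): β-rule — branch into ¬p1  //  ¬p1.
          branch 2.2.1 (add ¬p1):
            ○ open, literals {p1=0}.
          branch 2.2.2 (add ¬p1):
            ○ open, literals {p1=0}.
1 branch closed, 3 open.
Each open branch fixes some atoms; the unmentioned ones are free. Counting distinct full assignments: branch {p2=0} (p1, p3) contributes 4 new; branch {p1=0} (p2, p3) contributes 2 new; branch {p1=0} (p2, p3) contributes 0 new. Total: 6.

6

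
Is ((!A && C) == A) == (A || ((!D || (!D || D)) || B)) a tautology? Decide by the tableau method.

Not valid

Assume the negation and expand:
Initial set: {!(((!A && C) == A) == (A || ((!D || (!D || D)) || B)))}.
!(((!A && C) == A) == (A || ((!D || (!D || D)) || B))): β-rule — branch into ((!A && C) == A), !(A || ((!D || (!D || D)) || B))  //  !((!A && C) == A), (A || ((!D || (!D || D)) || B)).
  branch 1 (add ((!A && C) == A), !(A || ((!D || (!D || D)) || B))):
    !(A || ((!D || (!D || D)) || B)): α-rule — add !A, !((!D || (!D || D)) || B).
    !((!D || (!D || D)) || B): α-rule — add !(!D || (!D || D)), !B.
    !(!D || (!D || D)): α-rule — add !!D, !(!D || D).
    !(!D || D): α-rule — add !!D, !D.
    × closes — contains both D and !D.
  branch 2 (add !((!A && C) == A), (A || ((!D || (!D || D)) || B))):
    !((!A && C) == A): β-rule — branch into (!A && C), !A  //  !(!A && C), A.
      branch 2.1 (add (!A && C), !A):
        (!A && C): α-rule — add !A, C.
        (A || ((!D || (!D || D)) || B)): β-rule — branch into A  //  ((!D || (!D || D)) || B).
          branch 2.1.1 (add A):
            × closes — contains both A and !A.
          branch 2.1.2 (add ((!D || (!D || D)) || B)):
            ((!D || (!D || D)) || B): β-rule — branch into (!D || (!D || D))  //  B.
              branch 2.1.2.1 (add (!D || (!D || D))):
                (!D || (!D || D)): β-rule — branch into !D  //  (!D || D).
                  branch 2.1.2.1.1 (add !D):
                    ○ open, literals {A=false, C=true, D=false}.
                  branch 2.1.2.1.2 (add (!D || D)):
                    (!D || D): β-rule — branch into !D  //  D.
                      branch 2.1.2.1.2.1 (add !D):
                        ○ open, literals {A=false, C=true, D=false}.
                      branch 2.1.2.1.2.2 (add D):
                        ○ open, literals {A=false, C=true, D=true}.
              branch 2.1.2.2 (add B):
                ○ open, literals {A=false, B=true, C=true}.
      branch 2.2 (add !(!A && C), A):
        (A || ((!D || (!D || D)) || B)): β-rule — branch into A  //  ((!D || (!D || D)) || B).
          branch 2.2.1 (add A):
            !(!A && C): β-rule — branch into !!A  //  !C.
              branch 2.2.1.1 (add !!A):
                ○ open, literals {A=true}.
              branch 2.2.1.2 (add !C):
                ○ open, literals {A=true, C=false}.
          branch 2.2.2 (add ((!D || (!D || D)) || B)):
            !(!A && C): β-rule — branch into !!A  //  !C.
              branch 2.2.2.1 (add !!A):
                ((!D || (!D || D)) || B): β-rule — branch into (!D || (!D || D))  //  B.
                  branch 2.2.2.1.1 (add (!D || (!D || D))):
                    (!D || (!D || D)): β-rule — branch into !D  //  (!D || D).
                      branch 2.2.2.1.1.1 (add !D):
                        ○ open, literals {A=true, D=false}.
                      branch 2.2.2.1.1.2 (add (!D || D)):
                        (!D || D): β-rule — branch into !D  //  D.
                          branch 2.2.2.1.1.2.1 (add !D):
                            ○ open, literals {A=true, D=false}.
                          branch 2.2.2.1.1.2.2 (add D):
                            ○ open, literals {A=true, D=true}.
                  branch 2.2.2.1.2 (add B):
                    ○ open, literals {A=true, B=true}.
              branch 2.2.2.2 (add !C):
                ((!D || (!D || D)) || B): β-rule — branch into (!D || (!D || D))  //  B.
                  branch 2.2.2.2.1 (add (!D || (!D || D))):
                    (!D || (!D || D)): β-rule — branch into !D  //  (!D || D).
                      branch 2.2.2.2.1.1 (add !D):
                        ○ open, literals {A=true, C=false, D=false}.
                      branch 2.2.2.2.1.2 (add (!D || D)):
                        (!D || D): β-rule — branch into !D  //  D.
                          branch 2.2.2.2.1.2.1 (add !D):
                            ○ open, literals {A=true, C=false, D=false}.
                          branch 2.2.2.2.1.2.2 (add D):
                            ○ open, literals {A=true, C=false, D=true}.
                  branch 2.2.2.2.2 (add B):
                    ○ open, literals {A=true, B=true, C=false}.
2 branches closed, 14 open.
An open branch gives a countermodel: A=false, C=true, D=false (unmentioned atoms arbitrary); under it the original formula is false.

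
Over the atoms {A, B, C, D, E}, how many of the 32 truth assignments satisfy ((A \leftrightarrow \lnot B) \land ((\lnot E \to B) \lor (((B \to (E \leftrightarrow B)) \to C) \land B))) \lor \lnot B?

24

Initial set: {(((A \leftrightarrow \lnot B) \land ((\lnot E \to B) \lor (((B \to (E \leftrightarrow B)) \to C) \land B))) \lor \lnot B)}.
(((A \leftrightarrow \lnot B) \land ((\lnot E \to B) \lor (((B \to (E \leftrightarrow B)) \to C) \land B))) \lor \lnot B): β-rule — branch into ((A \leftrightarrow \lnot B) \land ((\lnot E \to B) \lor (((B \to (E \leftrightarrow B)) \to C) \land B)))  //  \lnot B.
  branch 1 (add ((A \leftrightarrow \lnot B) \land ((\lnot E \to B) \lor (((B \to (E \leftrightarrow B)) \to C) \land B)))):
    ((A \leftrightarrow \lnot B) \land ((\lnot E \to B) \lor (((B \to (E \leftrightarrow B)) \to C) \land B))): α-rule — add (A \leftrightarrow \lnot B), ((\lnot E \to B) \lor (((B \to (E \leftrightarrow B)) \to C) \land B)).
    (A \leftrightarrow \lnot B): β-rule — branch into A, \lnot B  //  \lnot A, \lnot \lnot B.
      branch 1.1 (add A, \lnot B):
        ((\lnot E \to B) \lor (((B \to (E \leftrightarrow B)) \to C) \land B)): β-rule — branch into (\lnot E \to B)  //  (((B \to (E \leftrightarrow B)) \to C) \land B).
          branch 1.1.1 (add (\lnot E \to B)):
            (\lnot E \to B): β-rule — branch into \lnot \lnot E  //  B.
              branch 1.1.1.1 (add \lnot \lnot E):
                ○ open, literals {A=1, B=0, E=1}.
              branch 1.1.1.2 (add B):
                × closes — contains both B and \lnot B.
          branch 1.1.2 (add (((B \to (E \leftrightarrow B)) \to C) \land B)):
            (((B \to (E \leftrightarrow B)) \to C) \land B): α-rule — add ((B \to (E \leftrightarrow B)) \to C), B.
            × closes — contains both B and \lnot B.
      branch 1.2 (add \lnot A, \lnot \lnot B):
        ((\lnot E \to B) \lor (((B \to (E \leftrightarrow B)) \to C) \land B)): β-rule — branch into (\lnot E \to B)  //  (((B \to (E \leftrightarrow B)) \to C) \land B).
          branch 1.2.1 (add (\lnot E \to B)):
            (\lnot E \to B): β-rule — branch into \lnot \lnot E  //  B.
              branch 1.2.1.1 (add \lnot \lnot E):
                ○ open, literals {A=0, B=1, E=1}.
              branch 1.2.1.2 (add B):
                ○ open, literals {A=0, B=1}.
          branch 1.2.2 (add (((B \to (E \leftrightarrow B)) \to C) \land B)):
            (((B \to (E \leftrightarrow B)) \to C) \land B): α-rule — add ((B \to (E \leftrightarrow B)) \to C), B.
            ((B \to (E \leftrightarrow B)) \to C): β-rule — branch into \lnot (B \to (E \leftrightarrow B))  //  C.
              branch 1.2.2.1 (add \lnot (B \to (E \leftrightarrow B))):
                \lnot (B \to (E \leftrightarrow B)): α-rule — add B, \lnot (E \leftrightarrow B).
                \lnot (E \leftrightarrow B): β-rule — branch into E, \lnot B  //  \lnot E, B.
                  branch 1.2.2.1.1 (add E, \lnot B):
                    × closes — contains both B and \lnot B.
                  branch 1.2.2.1.2 (add \lnot E, B):
                    ○ open, literals {A=0, B=1, E=0}.
              branch 1.2.2.2 (add C):
                ○ open, literals {A=0, B=1, C=1}.
  branch 2 (add \lnot B):
    ○ open, literals {B=0}.
3 branches closed, 6 open.
Each open branch fixes some atoms; the unmentioned ones are free. Counting distinct full assignments: branch {A=1, B=0, E=1} (C, D) contributes 4 new; branch {A=0, B=1, E=1} (C, D) contributes 4 new; branch {A=0, B=1} (C, D, E) contributes 4 new; branch {A=0, B=1, E=0} (C, D) contributes 0 new; branch {A=0, B=1, C=1} (D, E) contributes 0 new; branch {B=0} (A, C, D, E) contributes 12 new. Total: 24.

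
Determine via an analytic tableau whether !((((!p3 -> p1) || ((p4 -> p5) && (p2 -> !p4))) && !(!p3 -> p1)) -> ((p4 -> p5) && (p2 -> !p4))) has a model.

Initial set: {!((((!p3 -> p1) || ((p4 -> p5) && (p2 -> !p4))) && !(!p3 -> p1)) -> ((p4 -> p5) && (p2 -> !p4)))}.
!((((!p3 -> p1) || ((p4 -> p5) && (p2 -> !p4))) && !(!p3 -> p1)) -> ((p4 -> p5) && (p2 -> !p4))): α-rule — add (((!p3 -> p1) || ((p4 -> p5) && (p2 -> !p4))) && !(!p3 -> p1)), !((p4 -> p5) && (p2 -> !p4)).
(((!p3 -> p1) || ((p4 -> p5) && (p2 -> !p4))) && !(!p3 -> p1)): α-rule — add ((!p3 -> p1) || ((p4 -> p5) && (p2 -> !p4))), !(!p3 -> p1).
!(!p3 -> p1): α-rule — add !p3, !p1.
!((p4 -> p5) && (p2 -> !p4)): β-rule — branch into !(p4 -> p5)  //  !(p2 -> !p4).
  branch 1 (add !(p4 -> p5)):
    !(p4 -> p5): α-rule — add p4, !p5.
    ((!p3 -> p1) || ((p4 -> p5) && (p2 -> !p4))): β-rule — branch into (!p3 -> p1)  //  ((p4 -> p5) && (p2 -> !p4)).
      branch 1.1 (add (!p3 -> p1)):
        (!p3 -> p1): β-rule — branch into !!p3  //  p1.
          branch 1.1.1 (add !!p3):
            × closes — contains both p3 and !p3.
          branch 1.1.2 (add p1):
            × closes — contains both p1 and !p1.
      branch 1.2 (add ((p4 -> p5) && (p2 -> !p4))):
        ((p4 -> p5) && (p2 -> !p4)): α-rule — add (p4 -> p5), (p2 -> !p4).
        (p4 -> p5): β-rule — branch into !p4  //  p5.
          branch 1.2.1 (add !p4):
            × closes — contains both p4 and !p4.
          branch 1.2.2 (add p5):
            × closes — contains both p5 and !p5.
  branch 2 (add !(p2 -> !p4)):
    !(p2 -> !p4): α-rule — add p2, !!p4.
    ((!p3 -> p1) || ((p4 -> p5) && (p2 -> !p4))): β-rule — branch into (!p3 -> p1)  //  ((p4 -> p5) && (p2 -> !p4)).
      branch 2.1 (add (!p3 -> p1)):
        (!p3 -> p1): β-rule — branch into !!p3  //  p1.
          branch 2.1.1 (add !!p3):
            × closes — contains both p3 and !p3.
          branch 2.1.2 (add p1):
            × closes — contains both p1 and !p1.
      branch 2.2 (add ((p4 -> p5) && (p2 -> !p4))):
        ((p4 -> p5) && (p2 -> !p4)): α-rule — add (p4 -> p5), (p2 -> !p4).
        (p4 -> p5): β-rule — branch into !p4  //  p5.
          branch 2.2.1 (add !p4):
            × closes — contains both p4 and !p4.
          branch 2.2.2 (add p5):
            (p2 -> !p4): β-rule — branch into !p2  //  !p4.
              branch 2.2.2.1 (add !p2):
                × closes — contains both p2 and !p2.
              branch 2.2.2.2 (add !p4):
                × closes — contains both p4 and !p4.
All 9 branches close.
Every branch closed; the formula is unsatisfiable.

Unsatisfiable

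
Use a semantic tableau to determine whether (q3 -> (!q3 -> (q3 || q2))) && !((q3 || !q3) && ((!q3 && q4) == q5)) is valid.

Assume the negation and expand:
Initial set: {!((q3 -> (!q3 -> (q3 || q2))) && !((q3 || !q3) && ((!q3 && q4) == q5)))}.
!((q3 -> (!q3 -> (q3 || q2))) && !((q3 || !q3) && ((!q3 && q4) == q5))): β-rule — branch into !(q3 -> (!q3 -> (q3 || q2)))  //  !!((q3 || !q3) && ((!q3 && q4) == q5)).
  branch 1 (add !(q3 -> (!q3 -> (q3 || q2)))):
    !(q3 -> (!q3 -> (q3 || q2))): α-rule — add q3, !(!q3 -> (q3 || q2)).
    !(!q3 -> (q3 || q2)): α-rule — add !q3, !(q3 || q2).
    × closes — contains both q3 and !q3.
  branch 2 (add !!((q3 || !q3) && ((!q3 && q4) == q5))):
    !!((q3 || !q3) && ((!q3 && q4) == q5)): α-rule — add (q3 || !q3), ((!q3 && q4) == q5).
    (q3 || !q3): β-rule — branch into q3  //  !q3.
      branch 2.1 (add q3):
        ((!q3 && q4) == q5): β-rule — branch into (!q3 && q4), q5  //  !(!q3 && q4), !q5.
          branch 2.1.1 (add (!q3 && q4), q5):
            (!q3 && q4): α-rule — add !q3, q4.
            × closes — contains both q3 and !q3.
          branch 2.1.2 (add !(!q3 && q4), !q5):
            !(!q3 && q4): β-rule — branch into !!q3  //  !q4.
              branch 2.1.2.1 (add !!q3):
                ○ open, literals {q3=true, q5=false}.
              branch 2.1.2.2 (add !q4):
                ○ open, literals {q3=true, q4=false, q5=false}.
      branch 2.2 (add !q3):
        ((!q3 && q4) == q5): β-rule — branch into (!q3 && q4), q5  //  !(!q3 && q4), !q5.
          branch 2.2.1 (add (!q3 && q4), q5):
            (!q3 && q4): α-rule — add !q3, q4.
            ○ open, literals {q3=false, q4=true, q5=true}.
          branch 2.2.2 (add !(!q3 && q4), !q5):
            !(!q3 && q4): β-rule — branch into !!q3  //  !q4.
              branch 2.2.2.1 (add !!q3):
                × closes — contains both q3 and !q3.
              branch 2.2.2.2 (add !q4):
                ○ open, literals {q3=false, q4=false, q5=false}.
3 branches closed, 4 open.
An open branch gives a countermodel: q3=true, q5=false (unmentioned atoms arbitrary); under it the original formula is false.

Not valid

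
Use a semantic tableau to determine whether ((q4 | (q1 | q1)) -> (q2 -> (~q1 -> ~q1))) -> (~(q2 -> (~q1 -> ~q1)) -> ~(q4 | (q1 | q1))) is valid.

Valid

Assume the negation and expand:
Initial set: {~(((q4 | (q1 | q1)) -> (q2 -> (~q1 -> ~q1))) -> (~(q2 -> (~q1 -> ~q1)) -> ~(q4 | (q1 | q1))))}.
~(((q4 | (q1 | q1)) -> (q2 -> (~q1 -> ~q1))) -> (~(q2 -> (~q1 -> ~q1)) -> ~(q4 | (q1 | q1)))): α-rule — add ((q4 | (q1 | q1)) -> (q2 -> (~q1 -> ~q1))), ~(~(q2 -> (~q1 -> ~q1)) -> ~(q4 | (q1 | q1))).
~(~(q2 -> (~q1 -> ~q1)) -> ~(q4 | (q1 | q1))): α-rule — add ~(q2 -> (~q1 -> ~q1)), ~~(q4 | (q1 | q1)).
~(q2 -> (~q1 -> ~q1)): α-rule — add q2, ~(~q1 -> ~q1).
~(~q1 -> ~q1): α-rule — add ~q1, ~~q1.
× closes — contains both q1 and ~q1.
All 1 branch closes.
Every branch closed, so the negation is unsatisfiable and the formula is valid.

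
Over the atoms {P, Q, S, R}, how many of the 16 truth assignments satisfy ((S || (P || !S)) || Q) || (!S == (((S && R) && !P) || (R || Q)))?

Initial set: {(((S || (P || !S)) || Q) || (!S == (((S && R) && !P) || (R || Q))))}.
(((S || (P || !S)) || Q) || (!S == (((S && R) && !P) || (R || Q)))): β-rule — branch into ((S || (P || !S)) || Q)  //  (!S == (((S && R) && !P) || (R || Q))).
  branch 1 (add ((S || (P || !S)) || Q)):
    ((S || (P || !S)) || Q): β-rule — branch into (S || (P || !S))  //  Q.
      branch 1.1 (add (S || (P || !S))):
        (S || (P || !S)): β-rule — branch into S  //  (P || !S).
          branch 1.1.1 (add S):
            ○ open, literals {S=T}.
          branch 1.1.2 (add (P || !S)):
            (P || !S): β-rule — branch into P  //  !S.
              branch 1.1.2.1 (add P):
                ○ open, literals {P=T}.
              branch 1.1.2.2 (add !S):
                ○ open, literals {S=F}.
      branch 1.2 (add Q):
        ○ open, literals {Q=T}.
  branch 2 (add (!S == (((S && R) && !P) || (R || Q)))):
    (!S == (((S && R) && !P) || (R || Q))): β-rule — branch into !S, (((S && R) && !P) || (R || Q))  //  !!S, !(((S && R) && !P) || (R || Q)).
      branch 2.1 (add !S, (((S && R) && !P) || (R || Q))):
        (((S && R) && !P) || (R || Q)): β-rule — branch into ((S && R) && !P)  //  (R || Q).
          branch 2.1.1 (add ((S && R) && !P)):
            ((S && R) && !P): α-rule — add (S && R), !P.
            (S && R): α-rule — add S, R.
            × closes — contains both S and !S.
          branch 2.1.2 (add (R || Q)):
            (R || Q): β-rule — branch into R  //  Q.
              branch 2.1.2.1 (add R):
                ○ open, literals {R=T, S=F}.
              branch 2.1.2.2 (add Q):
                ○ open, literals {Q=T, S=F}.
      branch 2.2 (add !!S, !(((S && R) && !P) || (R || Q))):
        !(((S && R) && !P) || (R || Q)): α-rule — add !((S && R) && !P), !(R || Q).
        !(R || Q): α-rule — add !R, !Q.
        !((S && R) && !P): β-rule — branch into !(S && R)  //  !!P.
          branch 2.2.1 (add !(S && R)):
            !(S && R): β-rule — branch into !S  //  !R.
              branch 2.2.1.1 (add !S):
                × closes — contains both S and !S.
              branch 2.2.1.2 (add !R):
                ○ open, literals {Q=F, R=F, S=T}.
          branch 2.2.2 (add !!P):
            ○ open, literals {P=T, Q=F, R=F, S=T}.
2 branches closed, 8 open.
Each open branch fixes some atoms; the unmentioned ones are free. Counting distinct full assignments: branch {S=T} (P, Q, R) contributes 8 new; branch {P=T} (Q, S, R) contributes 4 new; branch {S=F} (P, Q, R) contributes 4 new; branch {Q=T} (P, S, R) contributes 0 new; branch {R=T, S=F} (P, Q) contributes 0 new; branch {Q=T, S=F} (P, R) contributes 0 new; branch {Q=F, R=F, S=T} (P) contributes 0 new; branch {P=T, Q=F, R=F, S=T} (none free) contributes 0 new. Total: 16.

16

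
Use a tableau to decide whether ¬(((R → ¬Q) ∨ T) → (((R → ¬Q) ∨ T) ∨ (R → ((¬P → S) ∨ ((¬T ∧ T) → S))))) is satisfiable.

Unsatisfiable

Initial set: {¬(((R → ¬Q) ∨ T) → (((R → ¬Q) ∨ T) ∨ (R → ((¬P → S) ∨ ((¬T ∧ T) → S)))))}.
¬(((R → ¬Q) ∨ T) → (((R → ¬Q) ∨ T) ∨ (R → ((¬P → S) ∨ ((¬T ∧ T) → S))))): α-rule — add ((R → ¬Q) ∨ T), ¬(((R → ¬Q) ∨ T) ∨ (R → ((¬P → S) ∨ ((¬T ∧ T) → S)))).
¬(((R → ¬Q) ∨ T) ∨ (R → ((¬P → S) ∨ ((¬T ∧ T) → S)))): α-rule — add ¬((R → ¬Q) ∨ T), ¬(R → ((¬P → S) ∨ ((¬T ∧ T) → S))).
¬((R → ¬Q) ∨ T): α-rule — add ¬(R → ¬Q), ¬T.
¬(R → ((¬P → S) ∨ ((¬T ∧ T) → S))): α-rule — add R, ¬((¬P → S) ∨ ((¬T ∧ T) → S)).
¬(R → ¬Q): α-rule — add R, ¬¬Q.
¬((¬P → S) ∨ ((¬T ∧ T) → S)): α-rule — add ¬(¬P → S), ¬((¬T ∧ T) → S).
¬(¬P → S): α-rule — add ¬P, ¬S.
¬((¬T ∧ T) → S): α-rule — add (¬T ∧ T), ¬S.
(¬T ∧ T): α-rule — add ¬T, T.
× closes — contains both T and ¬T.
All 1 branch closes.
Every branch closed; the formula is unsatisfiable.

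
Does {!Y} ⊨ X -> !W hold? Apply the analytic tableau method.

No

Initial set: {T !Y; F (X -> !W)}.
F (X -> !W): α-rule — add T X, F !W.
○ open, literals {W=T, X=T, Y=F}.
0 branches closed, 1 open.
An open branch gives a countermodel: W=T, X=T, Y=F (unmentioned atoms arbitrary); the premises hold there but the conclusion fails.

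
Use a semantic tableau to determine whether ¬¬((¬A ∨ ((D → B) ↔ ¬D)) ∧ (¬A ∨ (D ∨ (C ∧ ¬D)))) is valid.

Not valid

Assume the negation and expand:
Initial set: {¬¬¬((¬A ∨ ((D → B) ↔ ¬D)) ∧ (¬A ∨ (D ∨ (C ∧ ¬D))))}.
¬¬¬((¬A ∨ ((D → B) ↔ ¬D)) ∧ (¬A ∨ (D ∨ (C ∧ ¬D)))): drop double negation, giving ¬((¬A ∨ ((D → B) ↔ ¬D)) ∧ (¬A ∨ (D ∨ (C ∧ ¬D)))).
¬((¬A ∨ ((D → B) ↔ ¬D)) ∧ (¬A ∨ (D ∨ (C ∧ ¬D)))): β-rule — branch into ¬(¬A ∨ ((D → B) ↔ ¬D))  //  ¬(¬A ∨ (D ∨ (C ∧ ¬D))).
  branch 1 (add ¬(¬A ∨ ((D → B) ↔ ¬D))):
    ¬(¬A ∨ ((D → B) ↔ ¬D)): α-rule — add ¬¬A, ¬((D → B) ↔ ¬D).
    ¬((D → B) ↔ ¬D): β-rule — branch into (D → B), ¬¬D  //  ¬(D → B), ¬D.
      branch 1.1 (add (D → B), ¬¬D):
        (D → B): β-rule — branch into ¬D  //  B.
          branch 1.1.1 (add ¬D):
            × closes — contains both D and ¬D.
          branch 1.1.2 (add B):
            ○ open, literals {A=true, B=true, D=true}.
      branch 1.2 (add ¬(D → B), ¬D):
        ¬(D → B): α-rule — add D, ¬B.
        × closes — contains both D and ¬D.
  branch 2 (add ¬(¬A ∨ (D ∨ (C ∧ ¬D)))):
    ¬(¬A ∨ (D ∨ (C ∧ ¬D))): α-rule — add ¬¬A, ¬(D ∨ (C ∧ ¬D)).
    ¬(D ∨ (C ∧ ¬D)): α-rule — add ¬D, ¬(C ∧ ¬D).
    ¬(C ∧ ¬D): β-rule — branch into ¬C  //  ¬¬D.
      branch 2.1 (add ¬C):
        ○ open, literals {A=true, C=false, D=false}.
      branch 2.2 (add ¬¬D):
        × closes — contains both D and ¬D.
3 branches closed, 2 open.
An open branch gives a countermodel: A=true, B=true, D=true (unmentioned atoms arbitrary); under it the original formula is false.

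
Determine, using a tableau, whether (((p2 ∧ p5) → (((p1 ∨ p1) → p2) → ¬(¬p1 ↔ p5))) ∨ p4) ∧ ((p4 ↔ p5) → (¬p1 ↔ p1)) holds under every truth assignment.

Not valid

Assume the negation and expand:
Initial set: {F ((((p2 ∧ p5) → (((p1 ∨ p1) → p2) → ¬(¬p1 ↔ p5))) ∨ p4) ∧ ((p4 ↔ p5) → (¬p1 ↔ p1)))}.
F ((((p2 ∧ p5) → (((p1 ∨ p1) → p2) → ¬(¬p1 ↔ p5))) ∨ p4) ∧ ((p4 ↔ p5) → (¬p1 ↔ p1))): β-rule — branch into F (((p2 ∧ p5) → (((p1 ∨ p1) → p2) → ¬(¬p1 ↔ p5))) ∨ p4)  //  F ((p4 ↔ p5) → (¬p1 ↔ p1)).
  branch 1 (add F (((p2 ∧ p5) → (((p1 ∨ p1) → p2) → ¬(¬p1 ↔ p5))) ∨ p4)):
    F (((p2 ∧ p5) → (((p1 ∨ p1) → p2) → ¬(¬p1 ↔ p5))) ∨ p4): α-rule — add F ((p2 ∧ p5) → (((p1 ∨ p1) → p2) → ¬(¬p1 ↔ p5))), F p4.
    F ((p2 ∧ p5) → (((p1 ∨ p1) → p2) → ¬(¬p1 ↔ p5))): α-rule — add T (p2 ∧ p5), F (((p1 ∨ p1) → p2) → ¬(¬p1 ↔ p5)).
    T (p2 ∧ p5): α-rule — add T p2, T p5.
    F (((p1 ∨ p1) → p2) → ¬(¬p1 ↔ p5)): α-rule — add T ((p1 ∨ p1) → p2), F ¬(¬p1 ↔ p5).
    T ((p1 ∨ p1) → p2): β-rule — branch into F (p1 ∨ p1)  //  T p2.
      branch 1.1 (add F (p1 ∨ p1)):
        F (p1 ∨ p1): α-rule — add F p1, F p1.
        F ¬(¬p1 ↔ p5): β-rule — branch into T ¬p1, T p5  //  F ¬p1, F p5.
          branch 1.1.1 (add T ¬p1, T p5):
            ○ open, literals {p1=false, p2=true, p4=false, p5=true}.
          branch 1.1.2 (add F ¬p1, F p5):
            × closes — contains both p1 and ¬p1.
      branch 1.2 (add T p2):
        F ¬(¬p1 ↔ p5): β-rule — branch into T ¬p1, T p5  //  F ¬p1, F p5.
          branch 1.2.1 (add T ¬p1, T p5):
            ○ open, literals {p1=false, p2=true, p4=false, p5=true}.
          branch 1.2.2 (add F ¬p1, F p5):
            × closes — contains both p5 and ¬p5.
  branch 2 (add F ((p4 ↔ p5) → (¬p1 ↔ p1))):
    F ((p4 ↔ p5) → (¬p1 ↔ p1)): α-rule — add T (p4 ↔ p5), F (¬p1 ↔ p1).
    T (p4 ↔ p5): β-rule — branch into T p4, T p5  //  F p4, F p5.
      branch 2.1 (add T p4, T p5):
        F (¬p1 ↔ p1): β-rule — branch into T ¬p1, F p1  //  F ¬p1, T p1.
          branch 2.1.1 (add T ¬p1, F p1):
            ○ open, literals {p1=false, p4=true, p5=true}.
          branch 2.1.2 (add F ¬p1, T p1):
            ○ open, literals {p1=true, p4=true, p5=true}.
      branch 2.2 (add F p4, F p5):
        F (¬p1 ↔ p1): β-rule — branch into T ¬p1, F p1  //  F ¬p1, T p1.
          branch 2.2.1 (add T ¬p1, F p1):
            ○ open, literals {p1=false, p4=false, p5=false}.
          branch 2.2.2 (add F ¬p1, T p1):
            ○ open, literals {p1=true, p4=false, p5=false}.
2 branches closed, 6 open.
An open branch gives a countermodel: p1=false, p2=true, p4=false, p5=true (unmentioned atoms arbitrary); under it the original formula is false.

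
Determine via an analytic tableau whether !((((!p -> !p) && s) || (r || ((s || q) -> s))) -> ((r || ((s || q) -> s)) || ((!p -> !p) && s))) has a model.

Initial set: {T !((((!p -> !p) && s) || (r || ((s || q) -> s))) -> ((r || ((s || q) -> s)) || ((!p -> !p) && s)))}.
T !((((!p -> !p) && s) || (r || ((s || q) -> s))) -> ((r || ((s || q) -> s)) || ((!p -> !p) && s))): α-rule — add T (((!p -> !p) && s) || (r || ((s || q) -> s))), F ((r || ((s || q) -> s)) || ((!p -> !p) && s)).
F ((r || ((s || q) -> s)) || ((!p -> !p) && s)): α-rule — add F (r || ((s || q) -> s)), F ((!p -> !p) && s).
F (r || ((s || q) -> s)): α-rule — add F r, F ((s || q) -> s).
F ((s || q) -> s): α-rule — add T (s || q), F s.
T (((!p -> !p) && s) || (r || ((s || q) -> s))): β-rule — branch into T ((!p -> !p) && s)  //  T (r || ((s || q) -> s)).
  branch 1 (add T ((!p -> !p) && s)):
    T ((!p -> !p) && s): α-rule — add T (!p -> !p), T s.
    × closes — contains both s and !s.
  branch 2 (add T (r || ((s || q) -> s))):
    F ((!p -> !p) && s): β-rule — branch into F (!p -> !p)  //  F s.
      branch 2.1 (add F (!p -> !p)):
        F (!p -> !p): α-rule — add T !p, F !p.
        × closes — contains both p and !p.
      branch 2.2 (add F s):
        T (s || q): β-rule — branch into T s  //  T q.
          branch 2.2.1 (add T s):
            × closes — contains both s and !s.
          branch 2.2.2 (add T q):
            T (r || ((s || q) -> s)): β-rule — branch into T r  //  T ((s || q) -> s).
              branch 2.2.2.1 (add T r):
                × closes — contains both r and !r.
              branch 2.2.2.2 (add T ((s || q) -> s)):
                T ((s || q) -> s): β-rule — branch into F (s || q)  //  T s.
                  branch 2.2.2.2.1 (add F (s || q)):
                    F (s || q): α-rule — add F s, F q.
                    × closes — contains both q and !q.
                  branch 2.2.2.2.2 (add T s):
                    × closes — contains both s and !s.
All 6 branches close.
Every branch closed; the formula is unsatisfiable.

Unsatisfiable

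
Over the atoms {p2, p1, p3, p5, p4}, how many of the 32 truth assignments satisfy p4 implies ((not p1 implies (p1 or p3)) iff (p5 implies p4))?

Initial set: {T (p4 implies ((not p1 implies (p1 or p3)) iff (p5 implies p4)))}.
T (p4 implies ((not p1 implies (p1 or p3)) iff (p5 implies p4))): β-rule — branch into F p4  //  T ((not p1 implies (p1 or p3)) iff (p5 implies p4)).
  branch 1 (add F p4):
    ○ open, literals {p4=false}.
  branch 2 (add T ((not p1 implies (p1 or p3)) iff (p5 implies p4))):
    T ((not p1 implies (p1 or p3)) iff (p5 implies p4)): β-rule — branch into T (not p1 implies (p1 or p3)), T (p5 implies p4)  //  F (not p1 implies (p1 or p3)), F (p5 implies p4).
      branch 2.1 (add T (not p1 implies (p1 or p3)), T (p5 implies p4)):
        T (not p1 implies (p1 or p3)): β-rule — branch into F not p1  //  T (p1 or p3).
          branch 2.1.1 (add F not p1):
            T (p5 implies p4): β-rule — branch into F p5  //  T p4.
              branch 2.1.1.1 (add F p5):
                ○ open, literals {p1=true, p5=false}.
              branch 2.1.1.2 (add T p4):
                ○ open, literals {p1=true, p4=true}.
          branch 2.1.2 (add T (p1 or p3)):
            T (p5 implies p4): β-rule — branch into F p5  //  T p4.
              branch 2.1.2.1 (add F p5):
                T (p1 or p3): β-rule — branch into T p1  //  T p3.
                  branch 2.1.2.1.1 (add T p1):
                    ○ open, literals {p1=true, p5=false}.
                  branch 2.1.2.1.2 (add T p3):
                    ○ open, literals {p3=true, p5=false}.
              branch 2.1.2.2 (add T p4):
                T (p1 or p3): β-rule — branch into T p1  //  T p3.
                  branch 2.1.2.2.1 (add T p1):
                    ○ open, literals {p1=true, p4=true}.
                  branch 2.1.2.2.2 (add T p3):
                    ○ open, literals {p3=true, p4=true}.
      branch 2.2 (add F (not p1 implies (p1 or p3)), F (p5 implies p4)):
        F (not p1 implies (p1 or p3)): α-rule — add T not p1, F (p1 or p3).
        F (p5 implies p4): α-rule — add T p5, F p4.
        F (p1 or p3): α-rule — add F p1, F p3.
        ○ open, literals {p1=false, p3=false, p4=false, p5=true}.
0 branches closed, 8 open.
Each open branch fixes some atoms; the unmentioned ones are free. Counting distinct full assignments: branch {p4=false} (p2, p1, p3, p5) contributes 16 new; branch {p1=true, p5=false} (p2, p3, p4) contributes 4 new; branch {p1=true, p4=true} (p2, p3, p5) contributes 4 new; branch {p1=true, p5=false} (p2, p3, p4) contributes 0 new; branch {p3=true, p5=false} (p2, p1, p4) contributes 2 new; branch {p1=true, p4=true} (p2, p3, p5) contributes 0 new; branch {p3=true, p4=true} (p2, p1, p5) contributes 2 new; branch {p1=false, p3=false, p4=false, p5=true} (p2) contributes 0 new. Total: 28.

28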